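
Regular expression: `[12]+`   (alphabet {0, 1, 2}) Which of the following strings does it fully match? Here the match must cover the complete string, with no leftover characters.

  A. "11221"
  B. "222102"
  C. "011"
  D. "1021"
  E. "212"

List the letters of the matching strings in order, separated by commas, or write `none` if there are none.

A, E

A → match
B → no match
C → no match
D → no match
E → match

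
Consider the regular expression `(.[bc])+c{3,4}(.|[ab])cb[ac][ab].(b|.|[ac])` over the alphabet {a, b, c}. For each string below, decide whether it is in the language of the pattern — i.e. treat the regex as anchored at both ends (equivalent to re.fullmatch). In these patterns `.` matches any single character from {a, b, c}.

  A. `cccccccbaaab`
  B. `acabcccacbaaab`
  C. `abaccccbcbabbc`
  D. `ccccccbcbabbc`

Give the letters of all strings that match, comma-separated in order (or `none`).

A, B, C, D

A → match
B → match
C → match
D → match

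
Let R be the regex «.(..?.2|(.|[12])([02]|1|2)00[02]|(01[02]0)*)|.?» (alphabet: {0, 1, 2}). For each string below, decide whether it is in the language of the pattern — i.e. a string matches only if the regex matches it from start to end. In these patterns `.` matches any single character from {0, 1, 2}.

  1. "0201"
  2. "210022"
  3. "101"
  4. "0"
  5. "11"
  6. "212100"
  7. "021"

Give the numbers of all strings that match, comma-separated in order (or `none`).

4

1 → no match
2 → no match
3 → no match
4 → match
5 → no match
6 → no match
7 → no match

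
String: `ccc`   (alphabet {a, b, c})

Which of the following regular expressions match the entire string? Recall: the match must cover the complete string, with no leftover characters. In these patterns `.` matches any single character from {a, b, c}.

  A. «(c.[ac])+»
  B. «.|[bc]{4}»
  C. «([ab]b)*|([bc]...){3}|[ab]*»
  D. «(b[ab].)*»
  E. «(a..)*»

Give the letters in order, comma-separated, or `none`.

A

A → match
B → no match
C → no match
D → no match
E → no match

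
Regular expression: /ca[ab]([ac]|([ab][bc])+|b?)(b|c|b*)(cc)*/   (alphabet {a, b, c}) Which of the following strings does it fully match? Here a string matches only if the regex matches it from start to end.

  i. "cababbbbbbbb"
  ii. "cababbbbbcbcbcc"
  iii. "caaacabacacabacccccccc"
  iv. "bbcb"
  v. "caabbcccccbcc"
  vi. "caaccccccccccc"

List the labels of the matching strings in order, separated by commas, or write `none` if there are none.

i, iii, vi

i → match
ii → no match
iii → match
iv → no match — must start with "ca"
v → no match
vi → match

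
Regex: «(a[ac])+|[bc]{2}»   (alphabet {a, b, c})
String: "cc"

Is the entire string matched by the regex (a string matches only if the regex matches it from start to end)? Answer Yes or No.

Yes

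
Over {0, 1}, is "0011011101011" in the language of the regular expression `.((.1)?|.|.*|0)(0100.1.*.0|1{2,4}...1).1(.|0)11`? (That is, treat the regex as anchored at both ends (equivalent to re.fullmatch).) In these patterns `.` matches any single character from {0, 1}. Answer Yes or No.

Yes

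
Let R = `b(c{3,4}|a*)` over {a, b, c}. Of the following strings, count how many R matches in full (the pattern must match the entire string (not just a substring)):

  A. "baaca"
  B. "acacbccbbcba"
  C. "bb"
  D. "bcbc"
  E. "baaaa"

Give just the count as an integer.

A → no match
B → no match — must start with "b"
C → no match
D → no match
E → match
Total matched: 1

1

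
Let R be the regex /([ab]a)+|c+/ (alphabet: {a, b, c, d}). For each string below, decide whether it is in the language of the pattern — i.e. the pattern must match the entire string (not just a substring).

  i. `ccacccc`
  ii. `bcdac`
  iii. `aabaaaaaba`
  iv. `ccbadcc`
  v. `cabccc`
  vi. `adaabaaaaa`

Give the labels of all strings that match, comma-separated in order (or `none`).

iii

i → no match
ii → no match
iii → match
iv → no match
v → no match
vi → no match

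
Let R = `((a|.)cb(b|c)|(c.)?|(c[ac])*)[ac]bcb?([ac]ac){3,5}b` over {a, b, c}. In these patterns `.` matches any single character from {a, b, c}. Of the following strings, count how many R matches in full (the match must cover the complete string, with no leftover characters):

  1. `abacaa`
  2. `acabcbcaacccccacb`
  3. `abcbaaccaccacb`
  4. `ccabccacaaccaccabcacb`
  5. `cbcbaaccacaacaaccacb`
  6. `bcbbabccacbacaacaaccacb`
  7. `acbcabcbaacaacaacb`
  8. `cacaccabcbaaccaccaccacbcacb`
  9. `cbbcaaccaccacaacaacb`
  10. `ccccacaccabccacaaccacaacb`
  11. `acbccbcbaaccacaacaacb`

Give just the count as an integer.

4

1 → no match — must end with `acb`
2 → no match
3 → match
4 → no match
5 → match
6 → no match
7 → match
8 → no match
9 → no match
10 → no match
11 → match
Total matched: 4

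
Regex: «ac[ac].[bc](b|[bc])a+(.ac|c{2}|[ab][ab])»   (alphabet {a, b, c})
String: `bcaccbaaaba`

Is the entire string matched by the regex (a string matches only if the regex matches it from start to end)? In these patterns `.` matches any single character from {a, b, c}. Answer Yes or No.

Every match must start with `ac`, but `bcaccbaaaba` does not.

No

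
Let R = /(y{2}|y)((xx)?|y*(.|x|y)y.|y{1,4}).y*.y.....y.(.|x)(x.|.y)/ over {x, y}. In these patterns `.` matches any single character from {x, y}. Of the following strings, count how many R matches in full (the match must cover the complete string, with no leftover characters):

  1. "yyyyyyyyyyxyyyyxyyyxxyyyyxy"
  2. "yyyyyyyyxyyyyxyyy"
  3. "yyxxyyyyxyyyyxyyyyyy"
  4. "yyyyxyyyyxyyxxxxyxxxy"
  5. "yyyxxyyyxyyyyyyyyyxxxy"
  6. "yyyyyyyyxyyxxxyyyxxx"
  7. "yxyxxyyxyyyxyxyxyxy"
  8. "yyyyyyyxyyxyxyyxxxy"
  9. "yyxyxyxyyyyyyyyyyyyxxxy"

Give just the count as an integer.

1 → match
2 → match
3 → match
4 → match
5 → no match
6 → match
7 → match
8 → match
9 → no match
Total matched: 7

7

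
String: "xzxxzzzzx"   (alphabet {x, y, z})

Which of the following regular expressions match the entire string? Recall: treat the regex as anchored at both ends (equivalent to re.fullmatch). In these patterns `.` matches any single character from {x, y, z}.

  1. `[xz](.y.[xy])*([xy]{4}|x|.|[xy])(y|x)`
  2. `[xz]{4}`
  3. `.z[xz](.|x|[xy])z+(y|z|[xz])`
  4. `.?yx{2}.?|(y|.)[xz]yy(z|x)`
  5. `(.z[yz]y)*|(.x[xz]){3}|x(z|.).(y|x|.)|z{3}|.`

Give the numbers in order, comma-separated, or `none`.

1 → no match
2 → no match
3 → match
4 → no match
5 → no match

3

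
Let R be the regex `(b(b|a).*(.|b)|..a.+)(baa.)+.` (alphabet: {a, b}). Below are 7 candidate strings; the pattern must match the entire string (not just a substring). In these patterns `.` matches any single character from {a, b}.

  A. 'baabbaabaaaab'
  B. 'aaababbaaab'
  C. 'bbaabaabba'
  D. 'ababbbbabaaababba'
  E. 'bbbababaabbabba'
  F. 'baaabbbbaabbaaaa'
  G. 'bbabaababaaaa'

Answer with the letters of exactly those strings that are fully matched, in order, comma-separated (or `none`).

B, F, G

A → no match
B → match
C → no match
D → no match
E → no match
F → match
G → match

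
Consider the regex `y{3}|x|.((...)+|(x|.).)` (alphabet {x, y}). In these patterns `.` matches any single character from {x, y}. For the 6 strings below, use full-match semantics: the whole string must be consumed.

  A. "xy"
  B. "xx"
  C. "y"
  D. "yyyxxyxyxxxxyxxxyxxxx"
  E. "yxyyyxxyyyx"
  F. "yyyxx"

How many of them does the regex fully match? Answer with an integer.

A → no match
B → no match
C → no match
D → no match
E → no match
F → no match
Total matched: 0

0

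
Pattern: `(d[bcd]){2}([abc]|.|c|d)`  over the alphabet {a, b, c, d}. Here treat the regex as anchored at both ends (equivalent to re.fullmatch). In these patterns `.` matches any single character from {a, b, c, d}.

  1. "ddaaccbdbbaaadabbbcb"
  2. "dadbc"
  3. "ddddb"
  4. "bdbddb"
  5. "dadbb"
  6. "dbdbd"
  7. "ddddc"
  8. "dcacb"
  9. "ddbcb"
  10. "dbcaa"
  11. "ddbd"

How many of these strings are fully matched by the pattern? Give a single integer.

1 → no match
2 → no match
3 → match
4 → no match — must start with "d"
5 → no match
6 → match
7 → match
8 → no match
9 → no match
10 → no match
11 → no match
Total matched: 3

3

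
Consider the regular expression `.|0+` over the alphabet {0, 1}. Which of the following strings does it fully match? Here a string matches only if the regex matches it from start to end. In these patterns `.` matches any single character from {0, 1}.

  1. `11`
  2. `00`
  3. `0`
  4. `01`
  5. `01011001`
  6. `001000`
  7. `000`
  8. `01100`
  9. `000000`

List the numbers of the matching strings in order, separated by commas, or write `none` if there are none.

1 → no match
2 → match
3 → match
4 → no match
5 → no match
6 → no match
7 → match
8 → no match
9 → match

2, 3, 7, 9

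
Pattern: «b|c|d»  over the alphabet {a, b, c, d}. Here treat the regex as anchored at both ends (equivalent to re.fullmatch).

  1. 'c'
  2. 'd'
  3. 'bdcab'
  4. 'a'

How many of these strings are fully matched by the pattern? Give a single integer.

1 → match
2 → match
3 → no match
4 → no match
Total matched: 2

2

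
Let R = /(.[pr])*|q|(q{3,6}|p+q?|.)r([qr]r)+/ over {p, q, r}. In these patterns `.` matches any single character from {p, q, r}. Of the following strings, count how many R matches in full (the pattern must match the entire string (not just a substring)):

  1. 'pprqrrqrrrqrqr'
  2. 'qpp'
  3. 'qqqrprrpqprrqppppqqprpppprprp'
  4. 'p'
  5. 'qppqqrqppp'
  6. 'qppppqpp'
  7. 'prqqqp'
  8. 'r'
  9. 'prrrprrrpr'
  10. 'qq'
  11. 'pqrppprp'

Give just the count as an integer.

1

1 → no match
2. 'qpp' → no match
3 → no match
4. 'p' → no match
5. 'qppqqrqppp' → no match
6. 'qppppqpp' → no match
7. 'prqqqp' → no match
8. 'r' → no match
9. 'prrrprrrpr' → match
10. 'qq' → no match
11. 'pqrppprp' → no match
Total matched: 1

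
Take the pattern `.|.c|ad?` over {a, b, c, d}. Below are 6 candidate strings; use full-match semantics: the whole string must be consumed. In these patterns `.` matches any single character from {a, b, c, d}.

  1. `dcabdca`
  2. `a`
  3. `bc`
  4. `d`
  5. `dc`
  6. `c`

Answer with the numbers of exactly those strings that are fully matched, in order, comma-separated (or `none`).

2, 3, 4, 5, 6

1. `dcabdca` → no match
2. `a` → match
3. `bc` → match
4. `d` → match
5. `dc` → match
6. `c` → match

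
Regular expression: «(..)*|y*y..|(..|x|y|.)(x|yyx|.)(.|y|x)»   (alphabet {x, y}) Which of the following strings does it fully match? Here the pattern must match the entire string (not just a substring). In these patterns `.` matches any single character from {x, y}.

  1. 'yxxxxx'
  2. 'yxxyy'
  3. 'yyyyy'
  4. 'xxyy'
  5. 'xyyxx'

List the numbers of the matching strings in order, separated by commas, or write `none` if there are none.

1, 3, 4, 5

1 → match
2 → no match
3 → match
4 → match
5 → match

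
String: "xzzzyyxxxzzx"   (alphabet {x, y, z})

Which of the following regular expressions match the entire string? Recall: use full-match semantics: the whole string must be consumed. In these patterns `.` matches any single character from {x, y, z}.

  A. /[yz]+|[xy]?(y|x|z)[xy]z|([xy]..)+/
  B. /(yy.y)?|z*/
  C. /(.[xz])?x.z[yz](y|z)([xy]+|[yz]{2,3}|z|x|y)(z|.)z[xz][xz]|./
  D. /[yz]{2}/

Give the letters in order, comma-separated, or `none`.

A → no match
B → no match
C → match
D → no match

C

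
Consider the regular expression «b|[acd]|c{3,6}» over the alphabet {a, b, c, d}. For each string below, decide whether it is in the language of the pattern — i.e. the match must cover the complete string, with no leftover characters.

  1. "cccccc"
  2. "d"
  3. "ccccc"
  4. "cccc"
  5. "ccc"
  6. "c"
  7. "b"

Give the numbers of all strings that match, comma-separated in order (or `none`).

1, 2, 3, 4, 5, 6, 7

1 → match
2 → match
3 → match
4 → match
5 → match
6 → match
7 → match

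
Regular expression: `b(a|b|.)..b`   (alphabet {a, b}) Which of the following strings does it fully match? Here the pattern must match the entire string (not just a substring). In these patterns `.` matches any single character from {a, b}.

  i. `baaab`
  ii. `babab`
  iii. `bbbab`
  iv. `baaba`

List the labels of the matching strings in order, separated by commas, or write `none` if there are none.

i. `baaab` → match
ii. `babab` → match
iii. `bbbab` → match
iv. `baaba` → no match — must end with `b`

i, ii, iii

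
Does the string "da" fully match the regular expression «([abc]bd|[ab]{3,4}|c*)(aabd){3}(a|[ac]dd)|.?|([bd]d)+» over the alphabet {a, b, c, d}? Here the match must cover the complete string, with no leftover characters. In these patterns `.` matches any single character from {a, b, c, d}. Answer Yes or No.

No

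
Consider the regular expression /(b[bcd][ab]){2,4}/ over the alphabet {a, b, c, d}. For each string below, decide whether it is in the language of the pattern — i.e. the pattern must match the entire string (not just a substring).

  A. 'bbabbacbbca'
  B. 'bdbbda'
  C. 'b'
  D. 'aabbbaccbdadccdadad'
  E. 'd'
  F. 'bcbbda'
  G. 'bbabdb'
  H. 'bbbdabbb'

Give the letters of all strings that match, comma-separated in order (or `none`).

A. 'bbabbacbbca' → no match
B. 'bdbbda' → match
C. 'b' → no match
D → no match — must start with 'b'
E. 'd' → no match — must start with 'b'
F. 'bcbbda' → match
G. 'bbabdb' → match
H. 'bbbdabbb' → no match

B, F, G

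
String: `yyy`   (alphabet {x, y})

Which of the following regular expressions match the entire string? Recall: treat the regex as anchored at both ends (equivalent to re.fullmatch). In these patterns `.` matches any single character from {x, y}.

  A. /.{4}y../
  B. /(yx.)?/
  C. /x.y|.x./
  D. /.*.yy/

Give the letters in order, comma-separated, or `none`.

D

A → no match
B → no match
C → no match
D → match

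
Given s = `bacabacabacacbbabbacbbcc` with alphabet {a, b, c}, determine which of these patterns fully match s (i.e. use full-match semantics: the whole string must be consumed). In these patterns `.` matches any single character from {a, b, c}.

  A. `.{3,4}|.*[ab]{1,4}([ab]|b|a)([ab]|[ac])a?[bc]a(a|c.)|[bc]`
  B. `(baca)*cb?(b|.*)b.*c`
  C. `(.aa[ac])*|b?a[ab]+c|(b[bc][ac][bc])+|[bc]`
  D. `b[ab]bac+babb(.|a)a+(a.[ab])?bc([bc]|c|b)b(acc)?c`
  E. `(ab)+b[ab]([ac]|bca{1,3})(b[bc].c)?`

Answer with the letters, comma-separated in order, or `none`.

B

A → no match
B → match
C → no match
D → no match
E → no match — must start with `ab`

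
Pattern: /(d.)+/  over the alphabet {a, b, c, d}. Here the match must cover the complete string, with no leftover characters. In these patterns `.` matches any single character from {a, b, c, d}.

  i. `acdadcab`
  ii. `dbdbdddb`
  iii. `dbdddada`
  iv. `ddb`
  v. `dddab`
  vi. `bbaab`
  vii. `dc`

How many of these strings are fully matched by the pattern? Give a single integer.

i → no match — must start with `d`
ii → match
iii → match
iv → no match
v → no match
vi → no match — must start with `d`
vii → match
Total matched: 3

3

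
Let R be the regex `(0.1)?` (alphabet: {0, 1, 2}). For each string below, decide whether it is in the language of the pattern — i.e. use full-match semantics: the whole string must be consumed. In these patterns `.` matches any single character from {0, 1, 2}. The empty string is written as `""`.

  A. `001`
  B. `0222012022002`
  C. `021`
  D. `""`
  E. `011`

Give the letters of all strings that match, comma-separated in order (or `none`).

A → match
B → no match
C → match
D → match
E → match

A, C, D, E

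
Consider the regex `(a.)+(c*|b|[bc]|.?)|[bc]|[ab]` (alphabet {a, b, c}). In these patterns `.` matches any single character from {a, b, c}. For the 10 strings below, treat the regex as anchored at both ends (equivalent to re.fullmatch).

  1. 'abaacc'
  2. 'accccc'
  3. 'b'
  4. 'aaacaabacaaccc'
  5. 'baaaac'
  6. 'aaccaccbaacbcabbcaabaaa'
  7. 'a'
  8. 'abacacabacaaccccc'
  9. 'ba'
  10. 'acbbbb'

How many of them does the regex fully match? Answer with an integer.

5

1 → match
2 → match
3 → match
4 → no match
5 → no match
6 → no match
7 → match
8 → match
9 → no match
10 → no match
Total matched: 5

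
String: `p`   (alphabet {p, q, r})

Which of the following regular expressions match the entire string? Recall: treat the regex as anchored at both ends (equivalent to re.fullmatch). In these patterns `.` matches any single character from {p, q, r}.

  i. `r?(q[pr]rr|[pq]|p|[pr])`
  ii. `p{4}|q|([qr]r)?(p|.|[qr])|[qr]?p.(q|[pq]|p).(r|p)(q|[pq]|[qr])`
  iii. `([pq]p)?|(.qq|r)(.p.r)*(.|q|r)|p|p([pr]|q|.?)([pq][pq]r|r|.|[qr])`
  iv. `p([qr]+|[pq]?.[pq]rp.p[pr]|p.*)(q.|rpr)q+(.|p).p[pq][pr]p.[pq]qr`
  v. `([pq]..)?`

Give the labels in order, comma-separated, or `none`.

i → match
ii → match
iii → match
iv → no match — must end with `qr`
v → no match

i, ii, iii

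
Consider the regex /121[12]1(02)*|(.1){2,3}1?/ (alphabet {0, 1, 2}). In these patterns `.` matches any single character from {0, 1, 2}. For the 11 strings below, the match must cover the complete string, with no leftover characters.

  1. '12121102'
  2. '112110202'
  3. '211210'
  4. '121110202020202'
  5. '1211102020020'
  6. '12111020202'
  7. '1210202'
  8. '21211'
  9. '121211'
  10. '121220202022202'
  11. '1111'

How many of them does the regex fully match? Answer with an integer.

1 → no match
2 → no match
3 → no match
4 → match
5 → no match
6 → match
7 → no match
8 → match
9 → no match
10 → no match
11 → match
Total matched: 4

4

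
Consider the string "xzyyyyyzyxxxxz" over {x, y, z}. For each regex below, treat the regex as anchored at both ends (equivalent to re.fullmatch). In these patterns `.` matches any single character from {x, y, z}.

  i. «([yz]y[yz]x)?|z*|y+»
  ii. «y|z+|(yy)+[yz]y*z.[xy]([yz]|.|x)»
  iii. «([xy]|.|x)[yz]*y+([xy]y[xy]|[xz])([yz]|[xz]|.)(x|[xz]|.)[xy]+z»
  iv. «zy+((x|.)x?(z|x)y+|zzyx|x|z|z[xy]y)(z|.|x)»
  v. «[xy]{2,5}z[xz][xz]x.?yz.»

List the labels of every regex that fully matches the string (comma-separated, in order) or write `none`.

i → no match
ii → no match
iii → match
iv → no match — must start with "zy"
v → no match

iii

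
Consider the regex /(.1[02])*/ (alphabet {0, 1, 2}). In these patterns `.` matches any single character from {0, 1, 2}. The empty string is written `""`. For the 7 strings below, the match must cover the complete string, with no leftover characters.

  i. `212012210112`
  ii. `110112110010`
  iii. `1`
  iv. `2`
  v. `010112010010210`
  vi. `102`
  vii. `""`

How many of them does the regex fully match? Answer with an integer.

4

i → match
ii → match
iii → no match
iv → no match
v → match
vi → no match
vii → match
Total matched: 4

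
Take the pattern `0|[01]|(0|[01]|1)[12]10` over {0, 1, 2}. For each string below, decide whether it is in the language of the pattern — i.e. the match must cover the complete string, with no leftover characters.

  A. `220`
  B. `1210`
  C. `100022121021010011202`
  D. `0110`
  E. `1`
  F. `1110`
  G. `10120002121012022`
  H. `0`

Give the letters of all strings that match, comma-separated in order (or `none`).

B, D, E, F, H

A → no match
B → match
C → no match
D → match
E → match
F → match
G → no match
H → match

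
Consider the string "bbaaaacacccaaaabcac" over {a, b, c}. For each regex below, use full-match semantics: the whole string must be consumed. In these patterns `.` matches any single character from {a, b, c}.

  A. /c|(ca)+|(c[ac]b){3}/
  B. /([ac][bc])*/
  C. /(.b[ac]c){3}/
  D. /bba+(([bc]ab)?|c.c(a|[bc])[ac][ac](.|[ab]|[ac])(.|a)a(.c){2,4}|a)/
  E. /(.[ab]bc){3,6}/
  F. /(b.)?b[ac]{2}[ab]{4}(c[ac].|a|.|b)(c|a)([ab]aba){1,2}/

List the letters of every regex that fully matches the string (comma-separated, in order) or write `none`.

A → no match
B → no match
C → no match
D → match
E → no match — must end with "bc"
F → no match — must end with "aba"

D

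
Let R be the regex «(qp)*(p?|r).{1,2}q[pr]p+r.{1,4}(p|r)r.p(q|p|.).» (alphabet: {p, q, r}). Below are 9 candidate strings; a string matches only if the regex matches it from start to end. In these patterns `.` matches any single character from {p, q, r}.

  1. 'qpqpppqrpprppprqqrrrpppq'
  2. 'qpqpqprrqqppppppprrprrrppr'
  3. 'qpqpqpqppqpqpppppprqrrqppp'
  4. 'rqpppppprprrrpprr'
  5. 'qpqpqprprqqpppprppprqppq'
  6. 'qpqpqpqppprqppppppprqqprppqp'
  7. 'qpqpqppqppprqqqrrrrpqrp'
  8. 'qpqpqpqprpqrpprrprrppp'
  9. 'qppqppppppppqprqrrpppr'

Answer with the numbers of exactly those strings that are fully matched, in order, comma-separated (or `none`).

2, 3, 4, 6, 8

1 → no match
2 → match
3 → match
4 → match
5 → no match
6 → match
7 → no match
8 → match
9 → no match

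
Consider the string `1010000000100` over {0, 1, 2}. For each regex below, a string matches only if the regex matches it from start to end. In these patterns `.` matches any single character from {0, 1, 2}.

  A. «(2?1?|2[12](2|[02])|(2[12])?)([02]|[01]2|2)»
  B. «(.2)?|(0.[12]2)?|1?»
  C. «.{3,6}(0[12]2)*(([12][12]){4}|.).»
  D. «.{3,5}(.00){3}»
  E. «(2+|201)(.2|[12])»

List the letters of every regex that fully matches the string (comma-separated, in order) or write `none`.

A → no match
B → no match
C → no match
D → match
E → no match

D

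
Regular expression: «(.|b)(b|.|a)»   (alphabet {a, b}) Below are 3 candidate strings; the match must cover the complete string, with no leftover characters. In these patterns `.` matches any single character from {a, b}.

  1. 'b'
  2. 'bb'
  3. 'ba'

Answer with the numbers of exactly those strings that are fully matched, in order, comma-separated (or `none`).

1 → no match
2 → match
3 → match

2, 3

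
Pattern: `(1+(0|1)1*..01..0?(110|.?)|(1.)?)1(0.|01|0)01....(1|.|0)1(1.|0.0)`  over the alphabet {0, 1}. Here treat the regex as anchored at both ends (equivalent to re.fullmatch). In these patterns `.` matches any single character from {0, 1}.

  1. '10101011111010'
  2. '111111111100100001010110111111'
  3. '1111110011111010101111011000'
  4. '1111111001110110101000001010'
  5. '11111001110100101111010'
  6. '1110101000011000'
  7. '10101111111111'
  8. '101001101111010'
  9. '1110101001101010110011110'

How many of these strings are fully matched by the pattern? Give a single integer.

1 → match
2 → match
3 → match
4 → match
5 → no match
6 → match
7 → no match
8 → match
9 → match
Total matched: 7

7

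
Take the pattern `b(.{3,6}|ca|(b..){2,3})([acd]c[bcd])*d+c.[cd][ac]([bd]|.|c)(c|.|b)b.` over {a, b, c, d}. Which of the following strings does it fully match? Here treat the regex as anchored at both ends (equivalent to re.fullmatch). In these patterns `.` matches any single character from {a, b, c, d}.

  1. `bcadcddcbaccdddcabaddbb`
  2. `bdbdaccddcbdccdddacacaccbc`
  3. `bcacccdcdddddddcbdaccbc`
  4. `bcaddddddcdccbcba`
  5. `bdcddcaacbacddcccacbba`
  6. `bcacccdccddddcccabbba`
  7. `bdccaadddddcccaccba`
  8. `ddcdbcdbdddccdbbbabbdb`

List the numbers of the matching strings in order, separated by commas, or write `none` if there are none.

1 → no match
2 → no match
3 → match
4 → match
5 → match
6 → match
7 → match
8 → no match — must start with `b`

3, 4, 5, 6, 7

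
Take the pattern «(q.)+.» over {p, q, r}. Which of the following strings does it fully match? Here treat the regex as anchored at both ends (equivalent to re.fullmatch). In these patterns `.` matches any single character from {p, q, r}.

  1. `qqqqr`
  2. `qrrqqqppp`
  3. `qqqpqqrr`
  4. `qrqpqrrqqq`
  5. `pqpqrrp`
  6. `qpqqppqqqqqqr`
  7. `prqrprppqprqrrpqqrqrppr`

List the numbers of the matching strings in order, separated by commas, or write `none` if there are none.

1 → match
2 → no match
3 → no match
4 → no match
5 → no match — must start with `q`
6 → no match
7 → no match — must start with `q`

1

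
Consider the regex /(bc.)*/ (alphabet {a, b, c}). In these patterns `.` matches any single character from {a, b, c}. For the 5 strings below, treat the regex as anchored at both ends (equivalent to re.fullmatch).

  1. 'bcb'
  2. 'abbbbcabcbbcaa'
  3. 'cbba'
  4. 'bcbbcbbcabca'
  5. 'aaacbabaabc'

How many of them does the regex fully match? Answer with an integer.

1 → match
2 → no match
3 → no match
4 → match
5 → no match
Total matched: 2

2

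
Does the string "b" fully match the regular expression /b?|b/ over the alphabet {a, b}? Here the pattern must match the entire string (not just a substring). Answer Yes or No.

Yes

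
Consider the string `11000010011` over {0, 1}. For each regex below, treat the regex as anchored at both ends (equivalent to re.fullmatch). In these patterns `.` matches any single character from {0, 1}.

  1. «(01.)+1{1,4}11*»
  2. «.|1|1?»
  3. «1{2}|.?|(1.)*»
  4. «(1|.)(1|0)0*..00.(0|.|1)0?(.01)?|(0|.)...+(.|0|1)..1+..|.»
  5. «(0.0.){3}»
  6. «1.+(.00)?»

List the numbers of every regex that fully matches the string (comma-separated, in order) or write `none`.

4, 6

1 → no match — must start with `01`
2 → no match
3 → no match
4 → match
5 → no match — must start with `0`
6 → match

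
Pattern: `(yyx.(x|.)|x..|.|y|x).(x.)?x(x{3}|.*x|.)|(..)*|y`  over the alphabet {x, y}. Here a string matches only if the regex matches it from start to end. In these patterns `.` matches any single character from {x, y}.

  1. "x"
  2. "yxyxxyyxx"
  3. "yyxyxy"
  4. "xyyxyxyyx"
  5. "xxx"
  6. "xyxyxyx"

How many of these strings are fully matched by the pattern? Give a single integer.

1 → no match
2 → no match
3 → match
4 → no match
5 → no match
6 → match
Total matched: 2

2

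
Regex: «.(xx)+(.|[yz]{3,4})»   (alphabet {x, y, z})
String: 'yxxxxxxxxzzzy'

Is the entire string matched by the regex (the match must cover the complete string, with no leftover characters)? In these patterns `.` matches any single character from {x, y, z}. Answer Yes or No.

Yes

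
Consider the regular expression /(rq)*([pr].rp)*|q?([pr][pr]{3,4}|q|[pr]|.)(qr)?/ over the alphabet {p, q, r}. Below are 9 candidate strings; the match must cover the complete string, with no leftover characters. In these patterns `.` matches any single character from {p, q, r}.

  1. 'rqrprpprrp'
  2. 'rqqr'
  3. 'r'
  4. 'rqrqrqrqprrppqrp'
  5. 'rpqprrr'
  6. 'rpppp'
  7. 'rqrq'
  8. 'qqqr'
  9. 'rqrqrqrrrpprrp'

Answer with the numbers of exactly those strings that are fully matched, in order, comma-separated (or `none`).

1 → match
2 → no match
3 → match
4 → match
5 → no match
6 → match
7 → match
8 → match
9 → match

1, 3, 4, 6, 7, 8, 9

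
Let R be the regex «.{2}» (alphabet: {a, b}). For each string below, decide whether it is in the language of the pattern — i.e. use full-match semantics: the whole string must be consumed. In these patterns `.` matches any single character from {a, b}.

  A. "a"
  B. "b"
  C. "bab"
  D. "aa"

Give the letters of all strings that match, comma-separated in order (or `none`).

A → no match
B → no match
C → no match
D → match

D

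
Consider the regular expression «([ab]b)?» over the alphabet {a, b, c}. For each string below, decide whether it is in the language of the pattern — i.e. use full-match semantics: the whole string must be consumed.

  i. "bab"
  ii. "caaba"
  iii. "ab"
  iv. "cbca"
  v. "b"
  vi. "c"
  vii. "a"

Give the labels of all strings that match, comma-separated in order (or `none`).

i → no match
ii → no match
iii → match
iv → no match
v → no match
vi → no match
vii → no match

iii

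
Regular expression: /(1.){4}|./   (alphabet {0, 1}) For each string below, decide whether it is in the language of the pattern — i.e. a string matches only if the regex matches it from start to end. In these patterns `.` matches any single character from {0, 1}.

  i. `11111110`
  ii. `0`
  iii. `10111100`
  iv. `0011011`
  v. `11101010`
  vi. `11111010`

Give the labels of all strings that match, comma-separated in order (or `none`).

i. `11111110` → match
ii. `0` → match
iii. `10111100` → no match
iv. `0011011` → no match
v. `11101010` → match
vi. `11111010` → match

i, ii, v, vi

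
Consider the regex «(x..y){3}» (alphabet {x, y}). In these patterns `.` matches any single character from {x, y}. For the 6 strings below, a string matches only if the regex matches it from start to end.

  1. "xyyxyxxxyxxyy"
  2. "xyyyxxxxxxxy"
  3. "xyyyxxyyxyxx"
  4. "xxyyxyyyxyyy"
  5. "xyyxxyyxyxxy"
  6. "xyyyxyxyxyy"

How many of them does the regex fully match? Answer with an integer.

1

1 → no match
2 → no match
3 → no match — must end with "y"
4 → match
5 → no match
6 → no match
Total matched: 1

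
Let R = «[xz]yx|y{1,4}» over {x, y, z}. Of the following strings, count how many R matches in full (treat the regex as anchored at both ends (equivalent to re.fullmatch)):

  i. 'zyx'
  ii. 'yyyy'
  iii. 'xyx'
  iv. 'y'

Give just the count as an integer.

i → match
ii → match
iii → match
iv → match
Total matched: 4

4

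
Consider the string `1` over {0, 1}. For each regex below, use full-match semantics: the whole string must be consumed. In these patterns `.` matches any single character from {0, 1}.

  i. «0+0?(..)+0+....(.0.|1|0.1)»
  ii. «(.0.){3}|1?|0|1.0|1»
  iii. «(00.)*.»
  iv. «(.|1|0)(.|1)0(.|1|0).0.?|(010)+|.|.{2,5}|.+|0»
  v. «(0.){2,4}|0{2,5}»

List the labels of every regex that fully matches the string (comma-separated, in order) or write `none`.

ii, iii, iv

i → no match — must start with `0`
ii → match
iii → match
iv → match
v → no match — must start with `0`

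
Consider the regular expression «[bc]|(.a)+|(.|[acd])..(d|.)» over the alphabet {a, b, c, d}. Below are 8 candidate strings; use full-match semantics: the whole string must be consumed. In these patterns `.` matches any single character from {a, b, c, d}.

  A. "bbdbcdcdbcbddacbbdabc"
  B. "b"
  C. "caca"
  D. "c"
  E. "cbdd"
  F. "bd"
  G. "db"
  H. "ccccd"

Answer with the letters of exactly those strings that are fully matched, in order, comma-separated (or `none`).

B, C, D, E

A → no match
B. "b" → match
C. "caca" → match
D. "c" → match
E. "cbdd" → match
F. "bd" → no match
G. "db" → no match
H. "ccccd" → no match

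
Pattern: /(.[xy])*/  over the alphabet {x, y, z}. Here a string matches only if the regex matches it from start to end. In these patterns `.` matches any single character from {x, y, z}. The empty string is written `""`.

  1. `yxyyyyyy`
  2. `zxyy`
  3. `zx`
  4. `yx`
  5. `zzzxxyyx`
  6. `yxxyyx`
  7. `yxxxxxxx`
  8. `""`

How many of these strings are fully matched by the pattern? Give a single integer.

1 → match
2 → match
3 → match
4 → match
5 → no match
6 → match
7 → match
8 → match
Total matched: 7

7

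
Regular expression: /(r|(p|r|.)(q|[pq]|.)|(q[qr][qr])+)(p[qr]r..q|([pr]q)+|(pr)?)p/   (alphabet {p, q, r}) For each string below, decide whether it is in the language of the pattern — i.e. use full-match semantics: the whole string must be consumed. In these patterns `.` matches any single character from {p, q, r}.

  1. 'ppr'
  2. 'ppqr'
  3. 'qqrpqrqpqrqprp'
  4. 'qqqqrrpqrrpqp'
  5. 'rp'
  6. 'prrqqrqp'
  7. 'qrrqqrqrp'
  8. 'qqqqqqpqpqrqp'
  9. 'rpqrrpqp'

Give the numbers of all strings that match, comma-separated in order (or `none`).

1 → no match — must end with 'p'
2 → no match — must end with 'p'
3 → no match
4 → match
5 → match
6 → no match
7 → no match
8 → match
9 → match

4, 5, 8, 9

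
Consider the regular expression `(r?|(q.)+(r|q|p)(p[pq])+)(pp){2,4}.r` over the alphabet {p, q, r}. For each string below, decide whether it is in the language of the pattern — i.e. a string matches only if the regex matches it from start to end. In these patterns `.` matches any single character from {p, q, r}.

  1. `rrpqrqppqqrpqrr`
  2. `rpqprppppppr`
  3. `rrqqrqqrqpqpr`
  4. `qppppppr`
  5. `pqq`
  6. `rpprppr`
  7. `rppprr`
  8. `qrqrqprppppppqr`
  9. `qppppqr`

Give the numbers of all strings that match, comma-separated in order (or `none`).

1 → no match
2 → no match
3 → no match
4 → no match
5 → no match — must end with `r`
6 → no match
7 → no match
8 → match
9 → no match

8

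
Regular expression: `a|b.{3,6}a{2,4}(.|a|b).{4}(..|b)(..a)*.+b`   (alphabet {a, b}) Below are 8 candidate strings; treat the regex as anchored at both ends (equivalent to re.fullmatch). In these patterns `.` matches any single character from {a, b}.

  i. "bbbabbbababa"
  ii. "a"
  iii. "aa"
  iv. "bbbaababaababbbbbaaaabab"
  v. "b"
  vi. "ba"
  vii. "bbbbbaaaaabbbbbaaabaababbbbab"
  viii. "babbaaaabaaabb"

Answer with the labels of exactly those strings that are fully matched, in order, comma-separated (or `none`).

i → no match
ii → match
iii → no match
iv → no match
v → no match
vi → no match
vii → match
viii → no match

ii, vii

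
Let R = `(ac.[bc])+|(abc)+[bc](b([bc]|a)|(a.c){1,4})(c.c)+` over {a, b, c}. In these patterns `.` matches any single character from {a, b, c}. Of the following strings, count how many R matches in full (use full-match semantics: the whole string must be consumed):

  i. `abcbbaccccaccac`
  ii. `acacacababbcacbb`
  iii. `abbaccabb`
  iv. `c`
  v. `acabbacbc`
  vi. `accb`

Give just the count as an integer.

2

i → match
ii → no match
iii → no match
iv → no match
v → no match
vi → match
Total matched: 2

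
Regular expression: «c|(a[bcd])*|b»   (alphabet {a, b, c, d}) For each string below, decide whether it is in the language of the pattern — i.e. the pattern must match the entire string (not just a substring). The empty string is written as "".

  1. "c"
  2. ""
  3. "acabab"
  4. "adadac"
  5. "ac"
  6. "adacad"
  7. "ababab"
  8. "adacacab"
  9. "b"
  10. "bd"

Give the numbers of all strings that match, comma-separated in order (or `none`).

1. "c" → match
2. "" → match
3. "acabab" → match
4. "adadac" → match
5. "ac" → match
6. "adacad" → match
7. "ababab" → match
8. "adacacab" → match
9. "b" → match
10. "bd" → no match

1, 2, 3, 4, 5, 6, 7, 8, 9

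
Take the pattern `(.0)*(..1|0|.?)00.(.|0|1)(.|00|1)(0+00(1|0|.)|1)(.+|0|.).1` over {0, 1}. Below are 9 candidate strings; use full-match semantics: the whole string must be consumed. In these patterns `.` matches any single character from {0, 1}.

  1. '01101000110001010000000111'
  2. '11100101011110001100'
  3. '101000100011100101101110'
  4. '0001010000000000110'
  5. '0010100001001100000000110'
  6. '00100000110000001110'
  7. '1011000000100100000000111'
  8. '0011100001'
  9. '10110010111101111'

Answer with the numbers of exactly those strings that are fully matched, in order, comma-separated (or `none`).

none

1 → no match
2 → no match — must end with '1'
3 → no match — must end with '1'
4 → no match — must end with '1'
5 → no match — must end with '1'
6 → no match — must end with '1'
7 → no match
8 → no match
9 → no match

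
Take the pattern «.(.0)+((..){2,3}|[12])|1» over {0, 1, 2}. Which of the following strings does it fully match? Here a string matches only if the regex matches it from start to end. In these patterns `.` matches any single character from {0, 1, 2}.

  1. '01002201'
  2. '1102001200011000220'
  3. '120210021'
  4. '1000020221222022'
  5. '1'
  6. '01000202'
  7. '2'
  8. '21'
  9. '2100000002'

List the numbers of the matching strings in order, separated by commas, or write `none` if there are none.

1. '01002201' → no match
2 → no match
3. '120210021' → match
4 → no match
5. '1' → match
6. '01000202' → match
7. '2' → no match
8. '21' → no match
9. '2100000002' → match

3, 5, 6, 9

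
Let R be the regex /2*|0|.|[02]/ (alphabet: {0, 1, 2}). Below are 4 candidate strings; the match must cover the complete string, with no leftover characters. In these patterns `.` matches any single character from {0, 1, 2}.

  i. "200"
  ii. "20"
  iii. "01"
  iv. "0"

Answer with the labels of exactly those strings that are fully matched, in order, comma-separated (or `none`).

i. "200" → no match
ii. "20" → no match
iii. "01" → no match
iv. "0" → match

iv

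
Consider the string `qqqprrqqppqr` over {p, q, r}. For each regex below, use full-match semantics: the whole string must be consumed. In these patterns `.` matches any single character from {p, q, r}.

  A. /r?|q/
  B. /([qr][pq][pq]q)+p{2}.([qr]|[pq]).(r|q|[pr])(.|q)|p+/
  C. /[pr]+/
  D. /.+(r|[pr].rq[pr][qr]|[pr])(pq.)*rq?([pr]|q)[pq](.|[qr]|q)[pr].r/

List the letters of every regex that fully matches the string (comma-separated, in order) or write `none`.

A → no match
B → no match
C → no match
D → match

D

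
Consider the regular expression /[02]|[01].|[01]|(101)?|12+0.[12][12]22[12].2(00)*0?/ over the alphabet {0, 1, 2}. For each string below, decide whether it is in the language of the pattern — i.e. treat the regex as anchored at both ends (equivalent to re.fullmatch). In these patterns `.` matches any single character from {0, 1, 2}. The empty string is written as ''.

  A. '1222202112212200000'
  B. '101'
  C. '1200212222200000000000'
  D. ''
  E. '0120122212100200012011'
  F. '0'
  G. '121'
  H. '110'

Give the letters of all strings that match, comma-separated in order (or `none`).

A → match
B. '101' → match
C → match
D. '' → match
E → no match
F. '0' → match
G. '121' → no match
H. '110' → no match

A, B, C, D, F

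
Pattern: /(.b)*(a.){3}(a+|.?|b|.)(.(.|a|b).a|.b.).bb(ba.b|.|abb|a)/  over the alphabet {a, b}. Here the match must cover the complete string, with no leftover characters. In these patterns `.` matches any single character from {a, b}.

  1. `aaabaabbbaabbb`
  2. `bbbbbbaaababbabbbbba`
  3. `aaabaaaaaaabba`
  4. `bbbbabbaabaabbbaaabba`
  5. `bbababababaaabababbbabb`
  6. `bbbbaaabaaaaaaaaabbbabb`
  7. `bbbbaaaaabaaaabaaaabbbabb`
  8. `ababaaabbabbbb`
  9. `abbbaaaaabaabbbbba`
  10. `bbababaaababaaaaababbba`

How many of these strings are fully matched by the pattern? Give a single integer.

1 → match
2 → match
3 → match
4 → no match
5 → match
6 → match
7 → match
8 → match
9 → match
10 → match
Total matched: 9

9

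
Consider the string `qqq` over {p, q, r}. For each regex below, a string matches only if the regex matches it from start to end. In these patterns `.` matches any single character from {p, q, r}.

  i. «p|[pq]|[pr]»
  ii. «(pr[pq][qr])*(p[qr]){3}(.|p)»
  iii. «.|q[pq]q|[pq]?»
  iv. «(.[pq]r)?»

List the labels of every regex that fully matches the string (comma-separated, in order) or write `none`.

i → no match
ii → no match
iii → match
iv → no match

iii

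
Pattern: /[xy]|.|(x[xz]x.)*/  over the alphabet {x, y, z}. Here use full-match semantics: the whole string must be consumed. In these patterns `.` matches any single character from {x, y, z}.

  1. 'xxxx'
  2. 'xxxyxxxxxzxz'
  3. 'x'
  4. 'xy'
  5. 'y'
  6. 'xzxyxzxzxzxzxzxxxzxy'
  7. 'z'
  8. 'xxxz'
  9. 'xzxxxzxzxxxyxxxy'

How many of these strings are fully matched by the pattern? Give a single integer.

8

1 → match
2 → match
3 → match
4 → no match
5 → match
6 → match
7 → match
8 → match
9 → match
Total matched: 8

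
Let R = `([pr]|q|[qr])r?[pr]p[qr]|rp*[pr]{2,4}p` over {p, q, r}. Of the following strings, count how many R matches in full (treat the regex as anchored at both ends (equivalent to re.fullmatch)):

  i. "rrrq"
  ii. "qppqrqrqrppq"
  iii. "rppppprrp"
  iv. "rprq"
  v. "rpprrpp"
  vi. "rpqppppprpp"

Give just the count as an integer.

i → no match
ii → no match
iii → match
iv → no match
v → match
vi → no match
Total matched: 2

2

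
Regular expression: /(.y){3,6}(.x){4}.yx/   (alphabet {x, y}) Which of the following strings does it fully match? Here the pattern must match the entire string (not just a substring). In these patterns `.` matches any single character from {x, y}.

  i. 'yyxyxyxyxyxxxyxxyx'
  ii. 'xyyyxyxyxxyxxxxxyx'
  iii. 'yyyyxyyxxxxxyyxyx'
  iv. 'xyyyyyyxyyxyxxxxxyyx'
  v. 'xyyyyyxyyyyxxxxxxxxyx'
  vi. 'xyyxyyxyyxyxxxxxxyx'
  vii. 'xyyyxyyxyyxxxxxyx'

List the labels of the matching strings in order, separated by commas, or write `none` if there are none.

i → no match
ii → no match
iii → no match
iv → no match
v → match
vi → no match
vii → no match

v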